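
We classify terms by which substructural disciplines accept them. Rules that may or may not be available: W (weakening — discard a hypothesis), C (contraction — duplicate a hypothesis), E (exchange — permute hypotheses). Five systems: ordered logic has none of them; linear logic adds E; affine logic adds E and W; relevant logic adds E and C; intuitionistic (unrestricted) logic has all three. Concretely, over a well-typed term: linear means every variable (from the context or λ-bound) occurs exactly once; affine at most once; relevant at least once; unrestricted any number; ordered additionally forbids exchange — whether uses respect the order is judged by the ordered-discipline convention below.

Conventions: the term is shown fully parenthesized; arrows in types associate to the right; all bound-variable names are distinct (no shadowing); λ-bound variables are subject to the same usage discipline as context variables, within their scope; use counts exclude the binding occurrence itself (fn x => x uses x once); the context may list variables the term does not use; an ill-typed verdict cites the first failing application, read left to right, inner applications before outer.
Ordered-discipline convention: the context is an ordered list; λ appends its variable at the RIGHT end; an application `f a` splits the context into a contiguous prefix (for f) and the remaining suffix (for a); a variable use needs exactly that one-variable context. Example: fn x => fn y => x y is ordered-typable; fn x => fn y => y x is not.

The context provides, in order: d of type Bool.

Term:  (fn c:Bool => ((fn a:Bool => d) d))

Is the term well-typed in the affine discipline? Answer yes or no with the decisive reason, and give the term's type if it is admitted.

no — needs contraction — d ×2
counts: d=2; c (bound)=0; a (bound)=0
uses in reading order: d, d
typing: ✓ — Bool → Bool
across the five disciplines: ordered ✗, linear ✗, affine ✗, relevant ✗, unrestricted ✓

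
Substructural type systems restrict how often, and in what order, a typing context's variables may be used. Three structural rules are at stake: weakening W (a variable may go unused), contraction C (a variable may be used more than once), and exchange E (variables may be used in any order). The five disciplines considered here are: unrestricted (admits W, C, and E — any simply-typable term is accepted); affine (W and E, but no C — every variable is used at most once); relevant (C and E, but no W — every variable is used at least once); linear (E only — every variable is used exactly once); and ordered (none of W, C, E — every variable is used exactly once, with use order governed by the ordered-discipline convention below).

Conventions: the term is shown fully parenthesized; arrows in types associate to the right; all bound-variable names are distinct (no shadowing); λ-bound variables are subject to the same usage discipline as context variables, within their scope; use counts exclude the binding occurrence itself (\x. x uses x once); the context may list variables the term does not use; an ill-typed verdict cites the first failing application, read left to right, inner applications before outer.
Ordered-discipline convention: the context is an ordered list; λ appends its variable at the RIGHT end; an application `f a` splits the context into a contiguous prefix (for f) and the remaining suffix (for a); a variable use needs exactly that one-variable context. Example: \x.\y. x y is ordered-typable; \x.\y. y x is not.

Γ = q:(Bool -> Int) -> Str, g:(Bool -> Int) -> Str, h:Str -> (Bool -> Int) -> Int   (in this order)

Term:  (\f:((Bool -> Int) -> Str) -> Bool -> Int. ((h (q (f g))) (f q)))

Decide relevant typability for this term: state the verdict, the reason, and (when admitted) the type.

yes — at least one use each (q, g, h, f); term : (((Bool -> Int) -> Str) -> Bool -> Int) -> Int
usage: q=2, g=1, h=1, f [bound]=2
order of uses: h, q, f, g, f, q
typing: well-typed at (((Bool -> Int) -> Str) -> Bool -> Int) -> Int
per-discipline verdicts: ordered ✗, linear ✗, affine ✗, relevant ✓, unrestricted ✓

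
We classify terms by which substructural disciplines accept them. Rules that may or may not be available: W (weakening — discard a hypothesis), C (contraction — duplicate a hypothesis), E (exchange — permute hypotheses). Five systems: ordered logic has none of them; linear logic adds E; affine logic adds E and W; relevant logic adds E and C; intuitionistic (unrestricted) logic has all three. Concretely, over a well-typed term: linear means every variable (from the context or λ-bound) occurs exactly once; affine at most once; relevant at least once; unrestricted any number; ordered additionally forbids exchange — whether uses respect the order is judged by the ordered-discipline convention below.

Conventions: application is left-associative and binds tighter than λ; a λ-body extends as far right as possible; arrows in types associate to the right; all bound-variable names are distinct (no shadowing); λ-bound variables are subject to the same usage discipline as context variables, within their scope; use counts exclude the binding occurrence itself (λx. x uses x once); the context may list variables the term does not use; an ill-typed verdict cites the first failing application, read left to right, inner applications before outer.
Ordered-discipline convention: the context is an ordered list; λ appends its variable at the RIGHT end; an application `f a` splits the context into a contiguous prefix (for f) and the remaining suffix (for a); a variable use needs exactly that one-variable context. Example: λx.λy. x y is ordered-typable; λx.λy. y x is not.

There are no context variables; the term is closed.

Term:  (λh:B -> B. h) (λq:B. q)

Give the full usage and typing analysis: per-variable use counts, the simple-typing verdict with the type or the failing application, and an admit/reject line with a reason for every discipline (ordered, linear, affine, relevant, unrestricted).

usage: h (λ-bound): 1; q (λ-bound): 1
order of uses: h, q
typing: the term checks, with type B -> B
ordered: ✓, one use each (h, q); ordered split holds
linear: ✓, h, q: one use apiece
affine: ✓, h, q: no repeats, contraction unneeded
relevant: ✓, every one of h, q appears
unrestricted: ✓, simply typable at B -> B; W, C, E all held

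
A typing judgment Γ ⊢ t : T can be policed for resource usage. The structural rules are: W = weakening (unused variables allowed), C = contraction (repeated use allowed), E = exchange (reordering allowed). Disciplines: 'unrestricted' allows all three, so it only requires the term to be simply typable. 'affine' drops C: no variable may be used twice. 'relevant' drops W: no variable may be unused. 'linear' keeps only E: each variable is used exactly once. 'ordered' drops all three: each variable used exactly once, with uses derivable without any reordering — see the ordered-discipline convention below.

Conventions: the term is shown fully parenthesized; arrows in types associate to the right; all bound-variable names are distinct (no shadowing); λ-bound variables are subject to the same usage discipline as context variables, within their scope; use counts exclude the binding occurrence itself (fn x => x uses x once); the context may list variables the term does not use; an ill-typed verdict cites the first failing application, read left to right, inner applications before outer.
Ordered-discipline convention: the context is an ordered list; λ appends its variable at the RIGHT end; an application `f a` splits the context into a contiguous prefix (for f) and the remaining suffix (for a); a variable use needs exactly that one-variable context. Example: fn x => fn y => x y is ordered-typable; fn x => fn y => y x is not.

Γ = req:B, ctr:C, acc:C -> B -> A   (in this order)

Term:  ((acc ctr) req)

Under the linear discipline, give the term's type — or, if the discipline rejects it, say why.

term : A
variable uses: req=1; ctr=1; acc=1
order of uses: acc, ctr, req
typing: the term checks, with type A
all disciplines: ordered ✗ · linear ✓ · affine ✓ · relevant ✓ · unrestricted ✓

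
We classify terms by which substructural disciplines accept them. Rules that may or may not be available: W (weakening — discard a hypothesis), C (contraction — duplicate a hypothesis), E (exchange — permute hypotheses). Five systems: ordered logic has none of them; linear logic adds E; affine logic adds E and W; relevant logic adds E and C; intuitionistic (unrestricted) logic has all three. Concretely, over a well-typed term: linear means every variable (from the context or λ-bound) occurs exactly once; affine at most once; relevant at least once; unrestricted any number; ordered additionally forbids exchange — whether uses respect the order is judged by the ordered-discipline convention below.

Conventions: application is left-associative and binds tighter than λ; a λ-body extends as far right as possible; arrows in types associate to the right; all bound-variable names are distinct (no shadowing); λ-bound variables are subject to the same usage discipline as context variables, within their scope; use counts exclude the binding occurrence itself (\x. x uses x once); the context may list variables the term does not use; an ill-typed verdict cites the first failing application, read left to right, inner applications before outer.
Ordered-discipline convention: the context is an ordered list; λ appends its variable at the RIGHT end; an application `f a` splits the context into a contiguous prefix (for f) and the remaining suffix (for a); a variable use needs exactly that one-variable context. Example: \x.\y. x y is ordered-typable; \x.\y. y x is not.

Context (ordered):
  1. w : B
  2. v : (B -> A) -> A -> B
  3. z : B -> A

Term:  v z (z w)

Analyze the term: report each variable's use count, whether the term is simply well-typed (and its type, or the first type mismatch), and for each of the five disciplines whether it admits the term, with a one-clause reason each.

variable uses: w ×1, v ×1, z ×2
left-to-right use order: v, z, z, w
typing: the term checks, with type B
ordered: ✗, needs contraction — z ×2
linear: ✗, needs contraction — z ×2
affine: ✗, needs contraction — z ×2
relevant: ✓, every one of w, v, z appears
unrestricted: ✓, typability at B is all that's needed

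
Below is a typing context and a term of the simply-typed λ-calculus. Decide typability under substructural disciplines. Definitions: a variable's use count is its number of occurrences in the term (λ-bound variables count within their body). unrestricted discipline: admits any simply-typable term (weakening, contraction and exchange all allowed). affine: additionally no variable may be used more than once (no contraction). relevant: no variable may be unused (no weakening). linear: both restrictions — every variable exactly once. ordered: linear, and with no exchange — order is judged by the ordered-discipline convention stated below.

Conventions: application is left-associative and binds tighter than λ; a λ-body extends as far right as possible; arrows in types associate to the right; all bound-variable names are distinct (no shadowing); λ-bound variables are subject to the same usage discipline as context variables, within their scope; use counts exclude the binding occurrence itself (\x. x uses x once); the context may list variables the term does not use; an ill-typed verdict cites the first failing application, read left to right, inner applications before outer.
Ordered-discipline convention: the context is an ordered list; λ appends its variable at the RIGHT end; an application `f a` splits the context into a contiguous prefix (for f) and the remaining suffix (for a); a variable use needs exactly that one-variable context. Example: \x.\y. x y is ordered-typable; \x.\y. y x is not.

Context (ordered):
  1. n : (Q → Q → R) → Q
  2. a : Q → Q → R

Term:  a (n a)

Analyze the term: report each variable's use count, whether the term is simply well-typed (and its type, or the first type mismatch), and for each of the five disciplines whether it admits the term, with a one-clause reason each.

use counts: n=1, a=2
uses in reading order: a, n, a
typing: well-typed — term : Q → R
ordered: ✗, repeated use of a ×2
linear: ✗, repeated use of a ×2
affine: ✗, repeated use of a ×2
relevant: ✓, every one of n, a appears
unrestricted: ✓, simply typable at Q → R; W, C, E all held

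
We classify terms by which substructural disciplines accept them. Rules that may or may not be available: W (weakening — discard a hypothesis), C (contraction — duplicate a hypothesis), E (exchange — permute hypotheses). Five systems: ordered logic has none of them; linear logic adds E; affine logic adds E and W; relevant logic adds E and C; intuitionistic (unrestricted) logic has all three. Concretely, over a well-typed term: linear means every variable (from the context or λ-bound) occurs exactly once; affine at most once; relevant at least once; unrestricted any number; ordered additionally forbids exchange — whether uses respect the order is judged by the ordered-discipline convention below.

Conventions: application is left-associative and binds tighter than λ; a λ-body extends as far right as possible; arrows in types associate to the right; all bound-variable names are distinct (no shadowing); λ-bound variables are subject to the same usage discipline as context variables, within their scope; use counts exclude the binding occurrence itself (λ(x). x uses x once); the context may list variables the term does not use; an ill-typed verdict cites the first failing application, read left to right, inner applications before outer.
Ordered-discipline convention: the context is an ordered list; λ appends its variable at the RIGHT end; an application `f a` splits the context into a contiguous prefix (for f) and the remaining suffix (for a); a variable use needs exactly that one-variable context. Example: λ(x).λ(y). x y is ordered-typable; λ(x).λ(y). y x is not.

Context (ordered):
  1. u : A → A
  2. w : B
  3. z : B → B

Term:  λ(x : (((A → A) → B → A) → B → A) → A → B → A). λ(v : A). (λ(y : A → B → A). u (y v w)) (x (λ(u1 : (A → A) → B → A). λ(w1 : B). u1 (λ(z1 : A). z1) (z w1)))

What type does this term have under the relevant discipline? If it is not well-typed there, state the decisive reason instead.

term : ((((A → A) → B → A) → B → A) → A → B → A) → A → A
counts: u ×1, w ×1, z ×1, x (bound) ×1, v (bound) ×1, y (bound) ×1, u1 (bound) ×1, w1 (bound) ×1, z1 (bound) ×1
left-to-right use order: u, y, v, w, x, u1, z1, z, w1
typing: ✓ — ((((A → A) → B → A) → B → A) → A → B → A) → A → A
summary: ordered ✗ · linear ✓ · affine ✓ · relevant ✓ · unrestricted ✓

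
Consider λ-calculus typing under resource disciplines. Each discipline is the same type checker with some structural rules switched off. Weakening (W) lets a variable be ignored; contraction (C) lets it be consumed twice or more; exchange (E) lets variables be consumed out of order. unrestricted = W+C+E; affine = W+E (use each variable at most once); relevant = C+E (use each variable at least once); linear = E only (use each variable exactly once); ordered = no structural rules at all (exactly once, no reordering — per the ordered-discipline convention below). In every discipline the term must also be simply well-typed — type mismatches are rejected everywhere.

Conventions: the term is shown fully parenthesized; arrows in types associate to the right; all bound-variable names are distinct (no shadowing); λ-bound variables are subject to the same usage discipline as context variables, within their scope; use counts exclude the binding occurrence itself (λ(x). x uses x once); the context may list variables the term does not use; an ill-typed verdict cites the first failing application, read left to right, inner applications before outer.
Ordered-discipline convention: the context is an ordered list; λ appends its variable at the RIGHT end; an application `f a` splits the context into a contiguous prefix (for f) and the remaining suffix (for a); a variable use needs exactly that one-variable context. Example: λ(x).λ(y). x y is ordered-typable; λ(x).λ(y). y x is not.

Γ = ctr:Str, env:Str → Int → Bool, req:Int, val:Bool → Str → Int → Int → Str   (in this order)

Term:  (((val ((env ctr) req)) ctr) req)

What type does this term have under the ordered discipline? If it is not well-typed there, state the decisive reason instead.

not well-typed under ordered — repeated use of ctr ×2, req ×2
usage: ctr: 2×, env: 1×, req: 2×, val: 1×
use order (left to right): val, env, ctr, req, ctr, req
typing: the term checks, with type Int → Str
across the five disciplines: ordered ✗ | linear ✗ | affine ✗ | relevant ✓ | unrestricted ✓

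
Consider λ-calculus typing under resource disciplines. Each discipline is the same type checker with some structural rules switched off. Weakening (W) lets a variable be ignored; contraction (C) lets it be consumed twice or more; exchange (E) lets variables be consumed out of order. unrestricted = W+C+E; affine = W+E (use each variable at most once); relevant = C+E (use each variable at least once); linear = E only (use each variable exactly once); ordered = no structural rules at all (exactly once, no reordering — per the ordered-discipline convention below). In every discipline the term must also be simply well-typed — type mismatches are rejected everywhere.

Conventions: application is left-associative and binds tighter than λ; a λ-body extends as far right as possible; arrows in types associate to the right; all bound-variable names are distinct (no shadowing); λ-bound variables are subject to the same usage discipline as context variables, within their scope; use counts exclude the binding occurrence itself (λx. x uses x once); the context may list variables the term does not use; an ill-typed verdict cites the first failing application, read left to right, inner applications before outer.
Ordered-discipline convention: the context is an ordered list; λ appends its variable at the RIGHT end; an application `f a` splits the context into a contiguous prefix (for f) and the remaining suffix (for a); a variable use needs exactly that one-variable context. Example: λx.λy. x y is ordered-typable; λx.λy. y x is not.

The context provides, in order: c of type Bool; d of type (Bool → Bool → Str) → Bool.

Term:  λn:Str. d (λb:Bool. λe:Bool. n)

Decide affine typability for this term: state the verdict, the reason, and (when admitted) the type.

yes — none of c, d, n, b, e used more than once; term : Str → Bool
usage: c: 0×; d: 1×; n (λ-bound): 1×; b (λ-bound): 0×; e (λ-bound): 0×
use order (left to right): d, n
typing: well-typed — term : Str → Bool
across the five disciplines: ordered ✗ · linear ✗ · affine ✓ · relevant ✗ · unrestricted ✓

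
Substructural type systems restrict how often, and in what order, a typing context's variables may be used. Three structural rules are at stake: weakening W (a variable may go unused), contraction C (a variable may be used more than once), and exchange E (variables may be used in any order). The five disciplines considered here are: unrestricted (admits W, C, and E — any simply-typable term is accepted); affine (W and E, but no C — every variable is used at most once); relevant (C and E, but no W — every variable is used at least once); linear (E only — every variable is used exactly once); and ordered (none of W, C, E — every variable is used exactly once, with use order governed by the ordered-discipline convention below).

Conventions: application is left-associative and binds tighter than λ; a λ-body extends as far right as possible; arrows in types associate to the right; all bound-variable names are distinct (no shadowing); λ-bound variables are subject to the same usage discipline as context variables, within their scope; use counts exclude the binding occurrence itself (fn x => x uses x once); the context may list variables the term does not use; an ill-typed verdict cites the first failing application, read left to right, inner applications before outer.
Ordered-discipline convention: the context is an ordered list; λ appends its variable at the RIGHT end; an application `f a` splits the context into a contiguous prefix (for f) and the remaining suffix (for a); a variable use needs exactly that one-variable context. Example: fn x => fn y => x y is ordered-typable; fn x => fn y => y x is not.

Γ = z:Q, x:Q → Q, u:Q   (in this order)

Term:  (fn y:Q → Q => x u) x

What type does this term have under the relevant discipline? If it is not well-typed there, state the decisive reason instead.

not well-typed under relevant — needs weakening: z, y unused
usage: z=0, x=2, u=1, y (λ-bound)=0
order of uses: x, u, x
typing: the term checks, with type Q
across the five disciplines: ordered ✗ | linear ✗ | affine ✗ | relevant ✗ | unrestricted ✓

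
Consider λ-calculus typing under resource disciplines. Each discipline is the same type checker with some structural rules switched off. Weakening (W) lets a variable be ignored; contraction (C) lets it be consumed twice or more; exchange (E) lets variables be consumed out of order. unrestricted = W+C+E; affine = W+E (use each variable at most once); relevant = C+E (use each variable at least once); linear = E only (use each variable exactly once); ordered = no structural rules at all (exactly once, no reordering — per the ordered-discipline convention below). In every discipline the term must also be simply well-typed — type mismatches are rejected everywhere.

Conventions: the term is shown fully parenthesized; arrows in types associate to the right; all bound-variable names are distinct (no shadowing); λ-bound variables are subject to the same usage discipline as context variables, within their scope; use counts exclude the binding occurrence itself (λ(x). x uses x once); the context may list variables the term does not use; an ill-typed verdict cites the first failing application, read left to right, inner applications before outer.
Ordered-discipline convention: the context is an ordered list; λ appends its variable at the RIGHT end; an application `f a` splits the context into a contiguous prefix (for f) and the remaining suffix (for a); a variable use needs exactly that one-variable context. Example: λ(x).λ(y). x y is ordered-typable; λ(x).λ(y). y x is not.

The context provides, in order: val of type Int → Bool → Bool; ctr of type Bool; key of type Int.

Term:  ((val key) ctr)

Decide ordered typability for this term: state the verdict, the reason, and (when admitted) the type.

no — needs exchange: uses follow val, key, ctr
usage: val: 1×, ctr: 1×, key: 1×
left-to-right use order: val, key, ctr
typing: well-typed — term : Bool
summary: ordered ✗; linear ✓; affine ✓; relevant ✓; unrestricted ✓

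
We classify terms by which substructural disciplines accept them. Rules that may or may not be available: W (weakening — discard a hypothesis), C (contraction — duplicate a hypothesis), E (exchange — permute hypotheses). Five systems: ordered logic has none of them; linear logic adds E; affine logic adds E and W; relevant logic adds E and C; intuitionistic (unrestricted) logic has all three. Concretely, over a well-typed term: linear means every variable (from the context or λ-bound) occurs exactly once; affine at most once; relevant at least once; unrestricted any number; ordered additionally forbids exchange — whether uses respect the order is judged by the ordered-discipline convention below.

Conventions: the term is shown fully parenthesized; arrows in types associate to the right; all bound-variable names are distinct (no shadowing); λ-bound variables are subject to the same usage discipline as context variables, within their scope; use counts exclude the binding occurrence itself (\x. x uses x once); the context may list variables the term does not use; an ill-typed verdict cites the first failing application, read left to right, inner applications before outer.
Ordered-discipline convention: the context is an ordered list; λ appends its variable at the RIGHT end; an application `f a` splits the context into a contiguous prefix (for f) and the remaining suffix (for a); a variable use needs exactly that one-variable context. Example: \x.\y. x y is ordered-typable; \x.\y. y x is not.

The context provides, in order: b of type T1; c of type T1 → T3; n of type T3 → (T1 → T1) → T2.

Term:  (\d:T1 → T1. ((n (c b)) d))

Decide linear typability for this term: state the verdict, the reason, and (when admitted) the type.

yes — each of b, c, n, d used exactly once; term : (T1 → T1) → T2
use counts: b=1, c=1, n=1, d [bound]=1
use order (left to right): n, c, b, d
typing: the term checks, with type (T1 → T1) → T2
across the five disciplines: ordered ✗; linear ✓; affine ✓; relevant ✓; unrestricted ✓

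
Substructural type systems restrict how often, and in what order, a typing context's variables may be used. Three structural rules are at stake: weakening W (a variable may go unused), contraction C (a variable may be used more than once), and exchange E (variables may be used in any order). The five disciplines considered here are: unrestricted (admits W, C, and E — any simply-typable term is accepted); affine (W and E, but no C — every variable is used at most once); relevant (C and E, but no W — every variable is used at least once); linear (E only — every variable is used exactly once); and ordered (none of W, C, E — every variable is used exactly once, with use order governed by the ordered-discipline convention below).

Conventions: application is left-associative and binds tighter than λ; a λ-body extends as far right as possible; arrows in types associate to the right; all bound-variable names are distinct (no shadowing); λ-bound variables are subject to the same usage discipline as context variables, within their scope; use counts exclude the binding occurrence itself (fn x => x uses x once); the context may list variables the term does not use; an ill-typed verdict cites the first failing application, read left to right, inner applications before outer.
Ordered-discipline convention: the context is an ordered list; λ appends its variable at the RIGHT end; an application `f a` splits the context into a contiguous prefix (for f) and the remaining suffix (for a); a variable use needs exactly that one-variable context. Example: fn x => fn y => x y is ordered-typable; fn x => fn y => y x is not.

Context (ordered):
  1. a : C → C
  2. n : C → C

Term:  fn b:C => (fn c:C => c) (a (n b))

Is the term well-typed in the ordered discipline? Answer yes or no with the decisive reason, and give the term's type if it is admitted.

yes — one use each (a, n, b, c); ordered split holds; term : C → C
usage: a: 1×; n: 1×; b [bound]: 1×; c [bound]: 1×
order of uses: c, a, n, b
typing: well-typed at C → C
all disciplines: ordered ✓ | linear ✓ | affine ✓ | relevant ✓ | unrestricted ✓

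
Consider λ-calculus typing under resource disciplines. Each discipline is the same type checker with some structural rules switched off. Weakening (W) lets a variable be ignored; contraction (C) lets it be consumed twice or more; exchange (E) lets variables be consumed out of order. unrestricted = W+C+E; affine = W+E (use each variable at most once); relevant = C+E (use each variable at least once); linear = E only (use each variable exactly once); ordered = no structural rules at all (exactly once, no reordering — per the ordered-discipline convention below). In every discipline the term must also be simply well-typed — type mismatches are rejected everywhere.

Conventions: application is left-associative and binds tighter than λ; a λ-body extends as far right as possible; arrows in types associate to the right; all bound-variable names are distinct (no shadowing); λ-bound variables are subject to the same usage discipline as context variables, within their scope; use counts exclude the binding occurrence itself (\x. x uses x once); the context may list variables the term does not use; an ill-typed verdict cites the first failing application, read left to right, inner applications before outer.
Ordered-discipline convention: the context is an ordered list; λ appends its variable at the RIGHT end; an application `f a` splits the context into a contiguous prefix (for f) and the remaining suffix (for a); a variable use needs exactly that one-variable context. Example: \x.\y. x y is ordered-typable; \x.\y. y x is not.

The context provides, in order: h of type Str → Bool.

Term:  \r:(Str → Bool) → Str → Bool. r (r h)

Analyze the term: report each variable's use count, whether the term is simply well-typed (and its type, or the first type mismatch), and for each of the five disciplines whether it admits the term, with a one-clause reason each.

usage: h: 1; r (bound): 2
order of uses: r, r, h
typing: well-typed at ((Str → Bool) → Str → Bool) → Str → Bool
ordered ✗ (repeated use of r ×2)
linear ✗ (repeated use of r ×2)
affine ✗ (repeated use of r ×2)
relevant ✓ (none of h, r goes unused)
unrestricted ✓ (simply typable at ((Str → Bool) → Str → Bool) → Str → Bool; W, C, E all held)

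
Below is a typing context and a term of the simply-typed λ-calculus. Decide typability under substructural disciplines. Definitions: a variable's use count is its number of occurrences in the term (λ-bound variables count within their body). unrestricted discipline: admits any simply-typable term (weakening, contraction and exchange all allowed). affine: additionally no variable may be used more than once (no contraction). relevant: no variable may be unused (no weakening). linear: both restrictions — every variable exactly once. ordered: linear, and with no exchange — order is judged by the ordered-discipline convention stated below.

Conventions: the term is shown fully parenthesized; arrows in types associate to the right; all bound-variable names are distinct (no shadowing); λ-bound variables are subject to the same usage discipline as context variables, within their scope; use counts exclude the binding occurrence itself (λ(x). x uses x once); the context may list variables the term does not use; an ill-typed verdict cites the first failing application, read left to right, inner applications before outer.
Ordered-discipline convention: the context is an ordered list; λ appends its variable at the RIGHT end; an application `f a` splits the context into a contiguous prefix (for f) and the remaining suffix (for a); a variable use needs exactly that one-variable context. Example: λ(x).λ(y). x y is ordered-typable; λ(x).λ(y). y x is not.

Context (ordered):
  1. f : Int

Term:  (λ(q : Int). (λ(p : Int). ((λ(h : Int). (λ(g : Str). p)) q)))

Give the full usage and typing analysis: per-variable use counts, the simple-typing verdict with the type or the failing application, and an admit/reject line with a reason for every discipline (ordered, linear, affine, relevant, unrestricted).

use counts: f ×0; q [bound] ×1; p [bound] ×1; h [bound] ×0; g [bound] ×0
left-to-right use order: p, q
typing: the term checks, with type Int -> Int -> Str -> Int
ordered ✗ (unused: f, h, g — weakening required)
linear ✗ (unused: f, h, g — weakening required)
affine ✓ (no duplicate uses among f, q, p, h, g)
relevant ✗ (unused: f, h, g — weakening required)
unrestricted ✓ (typability at Int -> Int -> Str -> Int is all that's needed)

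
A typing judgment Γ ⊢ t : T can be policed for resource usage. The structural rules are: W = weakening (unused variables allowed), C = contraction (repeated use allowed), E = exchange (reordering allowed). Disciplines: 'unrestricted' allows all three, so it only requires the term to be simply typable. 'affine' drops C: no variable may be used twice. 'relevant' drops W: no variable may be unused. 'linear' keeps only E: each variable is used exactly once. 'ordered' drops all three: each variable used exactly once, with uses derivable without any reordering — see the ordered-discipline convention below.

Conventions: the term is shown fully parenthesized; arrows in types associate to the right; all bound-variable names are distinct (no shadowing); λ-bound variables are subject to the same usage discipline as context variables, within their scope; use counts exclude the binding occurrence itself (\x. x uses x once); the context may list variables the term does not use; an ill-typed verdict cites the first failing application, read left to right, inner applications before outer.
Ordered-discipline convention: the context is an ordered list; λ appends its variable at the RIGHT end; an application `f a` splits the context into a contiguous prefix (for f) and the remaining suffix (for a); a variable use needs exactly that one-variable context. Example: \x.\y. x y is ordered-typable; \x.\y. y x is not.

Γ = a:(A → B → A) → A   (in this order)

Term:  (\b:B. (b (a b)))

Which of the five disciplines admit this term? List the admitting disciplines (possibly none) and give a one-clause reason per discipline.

accepted by: none
usage: a: 1×; b [bound]: 2×
use order (left to right): b, a, b
typing: ill-typed: argument of type B where A → B → A is required
ordered: ✗ — the type mismatch rejects it
linear: ✗ — not simply typable
affine: ✗ — fails simple typing
relevant: ✗ — a type mismatch blocks all five
unrestricted: ✗ — the type mismatch rejects it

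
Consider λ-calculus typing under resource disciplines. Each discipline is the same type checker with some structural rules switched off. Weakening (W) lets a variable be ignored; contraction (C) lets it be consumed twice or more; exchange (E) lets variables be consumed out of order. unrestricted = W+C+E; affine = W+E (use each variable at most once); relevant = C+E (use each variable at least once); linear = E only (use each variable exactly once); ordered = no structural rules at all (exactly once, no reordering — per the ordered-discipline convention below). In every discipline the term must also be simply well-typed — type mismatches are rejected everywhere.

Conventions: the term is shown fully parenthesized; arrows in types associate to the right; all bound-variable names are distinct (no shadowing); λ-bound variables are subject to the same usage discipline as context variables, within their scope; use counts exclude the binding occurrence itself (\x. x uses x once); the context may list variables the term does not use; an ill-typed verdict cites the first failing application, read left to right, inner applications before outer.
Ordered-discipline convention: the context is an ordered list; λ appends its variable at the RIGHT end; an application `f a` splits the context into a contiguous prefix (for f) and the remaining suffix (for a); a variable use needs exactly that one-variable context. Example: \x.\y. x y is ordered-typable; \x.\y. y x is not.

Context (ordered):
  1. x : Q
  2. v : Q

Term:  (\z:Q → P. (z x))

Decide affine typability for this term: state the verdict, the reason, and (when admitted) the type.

yes — none of x, v, z used more than once; term : (Q → P) → P
variable uses: x ×1; v ×0; z (λ-bound) ×1
uses in reading order: z, x
typing: ✓ — (Q → P) → P
across the five disciplines: ordered ✗; linear ✗; affine ✓; relevant ✗; unrestricted ✓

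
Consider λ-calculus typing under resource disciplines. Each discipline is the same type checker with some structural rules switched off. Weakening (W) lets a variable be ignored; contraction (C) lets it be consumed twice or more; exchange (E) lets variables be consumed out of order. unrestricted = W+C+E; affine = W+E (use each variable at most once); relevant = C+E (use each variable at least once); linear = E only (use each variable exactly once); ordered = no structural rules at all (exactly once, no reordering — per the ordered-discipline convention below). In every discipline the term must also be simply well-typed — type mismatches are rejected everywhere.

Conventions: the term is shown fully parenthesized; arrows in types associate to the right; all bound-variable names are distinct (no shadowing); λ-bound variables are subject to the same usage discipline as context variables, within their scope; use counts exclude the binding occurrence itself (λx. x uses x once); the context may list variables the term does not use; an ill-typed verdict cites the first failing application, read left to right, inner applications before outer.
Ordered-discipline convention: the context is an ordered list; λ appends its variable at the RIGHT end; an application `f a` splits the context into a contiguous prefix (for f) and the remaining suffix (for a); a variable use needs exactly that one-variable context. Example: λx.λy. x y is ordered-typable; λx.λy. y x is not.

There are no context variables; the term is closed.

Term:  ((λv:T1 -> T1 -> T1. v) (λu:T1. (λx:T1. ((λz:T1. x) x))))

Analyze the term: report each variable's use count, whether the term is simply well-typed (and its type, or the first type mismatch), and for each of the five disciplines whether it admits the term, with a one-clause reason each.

usage: v (λ-bound): 1, u (λ-bound): 0, x (λ-bound): 2, z (λ-bound): 0
left-to-right use order: v, x, x
typing: the term checks, with type T1 -> T1 -> T1
ordered: ✗, repeated use of x ×2; u, z never used (weakening)
linear: ✗, repeated use of x ×2; u, z never used (weakening)
affine: ✗, repeated use of x ×2
relevant: ✗, u, z never used (weakening)
unrestricted: ✓, typability at T1 -> T1 -> T1 is all that's needed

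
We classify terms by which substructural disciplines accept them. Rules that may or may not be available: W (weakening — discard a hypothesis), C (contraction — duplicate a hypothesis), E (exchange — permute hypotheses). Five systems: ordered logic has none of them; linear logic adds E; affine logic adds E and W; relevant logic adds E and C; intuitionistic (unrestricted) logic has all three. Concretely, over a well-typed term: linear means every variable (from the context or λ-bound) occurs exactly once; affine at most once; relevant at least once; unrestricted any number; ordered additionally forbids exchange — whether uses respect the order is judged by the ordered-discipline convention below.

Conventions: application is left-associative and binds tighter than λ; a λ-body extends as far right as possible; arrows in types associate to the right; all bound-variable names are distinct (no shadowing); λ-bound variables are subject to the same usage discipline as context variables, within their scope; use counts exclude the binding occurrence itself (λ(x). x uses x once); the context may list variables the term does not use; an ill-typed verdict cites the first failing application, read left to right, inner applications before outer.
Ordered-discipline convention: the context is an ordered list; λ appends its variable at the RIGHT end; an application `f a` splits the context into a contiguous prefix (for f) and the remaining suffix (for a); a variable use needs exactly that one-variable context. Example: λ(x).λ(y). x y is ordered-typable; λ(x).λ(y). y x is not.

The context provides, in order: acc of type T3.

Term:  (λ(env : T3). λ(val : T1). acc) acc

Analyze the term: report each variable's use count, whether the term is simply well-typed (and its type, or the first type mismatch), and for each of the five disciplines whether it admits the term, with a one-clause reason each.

variable uses: acc: 2, env (λ-bound): 0, val (λ-bound): 0
order of uses: acc, acc
typing: well-typed at T1 → T3
ordered: ✗ — needs contraction — acc ×2; env, val left unused
linear: ✗ — needs contraction — acc ×2; env, val left unused
affine: ✗ — needs contraction — acc ×2
relevant: ✗ — env, val left unused
unrestricted: ✓ — well-typed at T1 → T3; no restrictions here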